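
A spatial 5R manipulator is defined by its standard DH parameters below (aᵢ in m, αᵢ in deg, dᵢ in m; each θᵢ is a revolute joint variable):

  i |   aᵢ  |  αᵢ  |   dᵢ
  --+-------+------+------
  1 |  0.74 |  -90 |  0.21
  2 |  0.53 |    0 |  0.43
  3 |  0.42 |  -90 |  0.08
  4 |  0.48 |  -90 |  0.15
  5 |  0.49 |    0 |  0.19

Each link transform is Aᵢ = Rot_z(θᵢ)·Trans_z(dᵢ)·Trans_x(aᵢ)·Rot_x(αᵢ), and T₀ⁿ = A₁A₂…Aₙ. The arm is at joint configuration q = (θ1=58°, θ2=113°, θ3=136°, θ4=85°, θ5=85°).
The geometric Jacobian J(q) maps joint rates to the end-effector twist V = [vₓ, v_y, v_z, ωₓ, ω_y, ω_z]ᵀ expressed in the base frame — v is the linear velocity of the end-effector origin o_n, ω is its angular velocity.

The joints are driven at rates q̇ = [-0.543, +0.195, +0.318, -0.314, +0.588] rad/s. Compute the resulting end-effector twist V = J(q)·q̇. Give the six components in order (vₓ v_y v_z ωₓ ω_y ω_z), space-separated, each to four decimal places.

o_n = [0.0858, 0.0858, -0.1411]
J₁: ẑ×o_n = [-0.0858, 0.0858, 0.0000], ω = ẑ
J2: z=[-0.8480, 0.5299, 0.0000] o=[0.3921, 0.6276, 0.2100] → [-0.1861, -0.2978, 0.6218, -0.8480, 0.5299, 0.0000]
J3: z=[-0.8480, 0.5299, 0.0000] o=[-0.0823, 0.6798, -0.2779] → [0.0725, 0.1160, 0.4147, -0.8480, 0.5299, 0.0000]
J4: z=[0.4947, 0.7917, 0.3584] o=[-0.2299, 0.5946, 0.1142] → [-0.0198, 0.2394, -0.5016, 0.4947, 0.7917, 0.3584]
J5: z=[0.2631, 0.2566, -0.9300] o=[0.2419, 0.4472, 0.2070] → [-0.4254, 0.2368, -0.0550, 0.2631, 0.2566, -0.9300]
V = J·q̇ = [-0.2106, -0.0037, 0.3783, -0.4357, 0.1741, -1.2024]

-0.2106 -0.0037 0.3783 -0.4357 0.1741 -1.2024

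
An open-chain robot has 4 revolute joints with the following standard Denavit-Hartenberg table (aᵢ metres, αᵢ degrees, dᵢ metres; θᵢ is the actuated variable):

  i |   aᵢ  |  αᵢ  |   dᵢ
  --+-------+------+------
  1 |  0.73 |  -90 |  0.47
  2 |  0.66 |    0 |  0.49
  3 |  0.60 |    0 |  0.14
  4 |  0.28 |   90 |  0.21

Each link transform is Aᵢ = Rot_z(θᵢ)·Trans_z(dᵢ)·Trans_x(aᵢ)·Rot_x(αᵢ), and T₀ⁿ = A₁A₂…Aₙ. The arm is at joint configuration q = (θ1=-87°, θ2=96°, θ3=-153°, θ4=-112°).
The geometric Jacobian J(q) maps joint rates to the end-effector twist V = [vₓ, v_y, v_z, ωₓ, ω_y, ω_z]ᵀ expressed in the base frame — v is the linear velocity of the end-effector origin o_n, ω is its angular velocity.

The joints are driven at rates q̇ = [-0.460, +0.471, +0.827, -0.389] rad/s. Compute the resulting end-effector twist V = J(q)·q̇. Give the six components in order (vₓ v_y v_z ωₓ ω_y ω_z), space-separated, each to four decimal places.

o_n = [0.8762, -0.6680, 0.3702]
J₁: ẑ×o_n = [0.6680, 0.8762, -0.0000], ω = ẑ
J2: z=[0.9986, 0.0523, 0.0000] o=[0.0382, -0.7290, 0.4700] → [-0.0052, 0.0996, 0.0171, 0.9986, 0.0523, 0.0000]
J3: z=[0.9986, 0.0523, 0.0000] o=[0.5239, -0.6345, -0.1864] → [0.0291, -0.5559, -0.0519, 0.9986, 0.0523, 0.0000]
J4: z=[0.9986, 0.0523, 0.0000] o=[0.6808, -0.9535, 0.3168] → [0.0028, -0.0534, 0.2749, 0.9986, 0.0523, 0.0000]
V = J·q̇ = [-0.2867, -0.7951, -0.1418, 0.9078, 0.0476, -0.4600]

-0.2867 -0.7951 -0.1418 0.9078 0.0476 -0.4600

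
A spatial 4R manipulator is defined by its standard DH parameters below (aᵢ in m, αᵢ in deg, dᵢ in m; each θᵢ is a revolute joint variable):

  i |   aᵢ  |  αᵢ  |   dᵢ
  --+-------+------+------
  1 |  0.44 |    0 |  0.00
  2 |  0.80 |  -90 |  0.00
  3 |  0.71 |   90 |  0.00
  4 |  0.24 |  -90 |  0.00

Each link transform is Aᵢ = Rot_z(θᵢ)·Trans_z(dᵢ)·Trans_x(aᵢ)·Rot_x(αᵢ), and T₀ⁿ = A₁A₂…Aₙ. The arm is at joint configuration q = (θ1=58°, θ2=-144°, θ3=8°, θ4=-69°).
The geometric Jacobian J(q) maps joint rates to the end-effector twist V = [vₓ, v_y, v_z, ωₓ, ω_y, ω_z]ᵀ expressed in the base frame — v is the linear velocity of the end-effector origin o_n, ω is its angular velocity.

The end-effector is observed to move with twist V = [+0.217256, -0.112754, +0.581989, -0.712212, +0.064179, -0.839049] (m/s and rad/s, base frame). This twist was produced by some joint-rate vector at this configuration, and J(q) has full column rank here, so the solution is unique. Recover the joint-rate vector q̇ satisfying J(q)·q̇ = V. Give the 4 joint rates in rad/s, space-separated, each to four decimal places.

-0.9180 0.8880 -0.7060 -0.8170

o_n = [0.1204, -1.2269, -0.1108]
J₁: ẑ×o_n = [1.2269, 0.1204, -0.0000], ω = ẑ
J2: z=[0.0000, 0.0000, 1.0000] o=[0.2332, 0.3731, 0.0000] → [1.6000, -0.1127, 0.0000, 0.0000, 0.0000, 1.0000]
J3: z=[0.9976, 0.0698, 0.0000] o=[0.2890, -0.4249, 0.0000] → [-0.0077, 0.1105, -0.7883, 0.9976, 0.0698, 0.0000]
J4: z=[0.0097, -0.1388, 0.9903] o=[0.3380, -1.1263, -0.0988] → [0.1013, -0.2153, -0.0312, 0.0097, -0.1388, 0.9903]
q̇ = J⁺·V = [-0.9180, 0.8880, -0.7060, -0.8170]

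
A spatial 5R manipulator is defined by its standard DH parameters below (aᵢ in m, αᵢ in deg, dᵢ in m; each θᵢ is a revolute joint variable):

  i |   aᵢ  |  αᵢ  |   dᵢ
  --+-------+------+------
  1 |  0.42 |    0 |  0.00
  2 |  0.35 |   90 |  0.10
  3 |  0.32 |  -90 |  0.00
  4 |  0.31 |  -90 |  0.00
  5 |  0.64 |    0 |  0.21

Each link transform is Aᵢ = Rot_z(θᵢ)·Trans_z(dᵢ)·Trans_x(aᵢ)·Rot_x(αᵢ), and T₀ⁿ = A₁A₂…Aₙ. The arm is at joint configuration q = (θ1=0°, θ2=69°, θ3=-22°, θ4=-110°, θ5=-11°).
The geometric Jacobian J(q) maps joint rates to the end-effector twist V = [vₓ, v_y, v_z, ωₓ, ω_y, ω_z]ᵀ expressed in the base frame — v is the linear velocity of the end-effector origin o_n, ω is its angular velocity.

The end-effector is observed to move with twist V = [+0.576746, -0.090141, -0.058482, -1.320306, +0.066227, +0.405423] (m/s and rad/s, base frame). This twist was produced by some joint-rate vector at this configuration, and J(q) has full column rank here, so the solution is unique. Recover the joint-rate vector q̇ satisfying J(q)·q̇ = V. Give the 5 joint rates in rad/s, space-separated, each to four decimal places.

-0.6310 -0.1630 -0.9540 0.9580 -0.8840

o_n = [1.5172, 0.1978, 0.1396]
J₁: ẑ×o_n = [-0.1978, 1.5172, 0.0000], ω = ẑ
J2: z=[0.0000, 0.0000, 1.0000] o=[0.4200, 0.0000, 0.0000] → [-0.1978, 1.0972, 0.0000, 0.0000, 0.0000, 1.0000]
J3: z=[0.9336, -0.3584, 0.0000] o=[0.5454, 0.3268, 0.1000] → [-0.0142, -0.0370, 0.2279, 0.9336, -0.3584, 0.0000]
J4: z=[0.1342, 0.3497, 0.9272] o=[0.6518, 0.6037, -0.0199] → [0.4322, 0.7811, -0.3572, 0.1342, 0.3497, 0.9272]
J5: z=[0.6315, 0.6908, -0.3520] o=[0.8885, 0.4076, 0.0198] → [0.0089, -0.2970, -0.5668, 0.6315, 0.6908, -0.3520]
q̇ = J⁺·V = [-0.6310, -0.1630, -0.9540, 0.9580, -0.8840]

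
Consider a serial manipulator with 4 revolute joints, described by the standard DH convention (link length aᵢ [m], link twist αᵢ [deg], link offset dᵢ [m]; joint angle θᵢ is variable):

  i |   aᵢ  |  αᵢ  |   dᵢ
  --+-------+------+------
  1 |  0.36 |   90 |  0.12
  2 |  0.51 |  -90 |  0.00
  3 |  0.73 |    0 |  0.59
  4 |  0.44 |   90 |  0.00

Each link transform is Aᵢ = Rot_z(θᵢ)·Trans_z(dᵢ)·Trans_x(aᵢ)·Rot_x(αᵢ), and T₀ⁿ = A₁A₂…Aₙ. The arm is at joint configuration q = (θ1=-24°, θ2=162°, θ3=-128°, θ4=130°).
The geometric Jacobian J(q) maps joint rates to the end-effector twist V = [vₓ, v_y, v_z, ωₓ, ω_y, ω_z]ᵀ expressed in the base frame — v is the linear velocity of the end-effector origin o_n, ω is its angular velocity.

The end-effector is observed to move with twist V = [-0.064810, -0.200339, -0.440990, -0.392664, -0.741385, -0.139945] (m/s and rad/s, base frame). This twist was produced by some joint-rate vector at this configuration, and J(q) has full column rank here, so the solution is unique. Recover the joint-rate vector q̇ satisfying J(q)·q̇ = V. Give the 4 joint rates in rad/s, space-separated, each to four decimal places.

o_n = [-0.5001, -0.3902, -0.2865]
J₁: ẑ×o_n = [0.3902, -0.5001, 0.0000], ω = ẑ
J2: z=[-0.4067, -0.9135, 0.0000] o=[0.3289, -0.1464, 0.1200] → [0.3714, -0.1653, -0.6581, -0.4067, -0.9135, 0.0000]
J3: z=[-0.2823, 0.1257, -0.9511] o=[-0.1142, 0.0509, 0.2776] → [-0.4904, 0.2077, 0.1730, -0.2823, 0.1257, -0.9511]
J4: z=[-0.2823, 0.1257, -0.9511] o=[-0.1243, -0.5744, -0.4224] → [0.1922, 0.3958, -0.0047, -0.2823, 0.1257, -0.9511]
q̇ = J⁺·V = [0.0360, 0.8370, 0.6230, -0.4380]

0.0360 0.8370 0.6230 -0.4380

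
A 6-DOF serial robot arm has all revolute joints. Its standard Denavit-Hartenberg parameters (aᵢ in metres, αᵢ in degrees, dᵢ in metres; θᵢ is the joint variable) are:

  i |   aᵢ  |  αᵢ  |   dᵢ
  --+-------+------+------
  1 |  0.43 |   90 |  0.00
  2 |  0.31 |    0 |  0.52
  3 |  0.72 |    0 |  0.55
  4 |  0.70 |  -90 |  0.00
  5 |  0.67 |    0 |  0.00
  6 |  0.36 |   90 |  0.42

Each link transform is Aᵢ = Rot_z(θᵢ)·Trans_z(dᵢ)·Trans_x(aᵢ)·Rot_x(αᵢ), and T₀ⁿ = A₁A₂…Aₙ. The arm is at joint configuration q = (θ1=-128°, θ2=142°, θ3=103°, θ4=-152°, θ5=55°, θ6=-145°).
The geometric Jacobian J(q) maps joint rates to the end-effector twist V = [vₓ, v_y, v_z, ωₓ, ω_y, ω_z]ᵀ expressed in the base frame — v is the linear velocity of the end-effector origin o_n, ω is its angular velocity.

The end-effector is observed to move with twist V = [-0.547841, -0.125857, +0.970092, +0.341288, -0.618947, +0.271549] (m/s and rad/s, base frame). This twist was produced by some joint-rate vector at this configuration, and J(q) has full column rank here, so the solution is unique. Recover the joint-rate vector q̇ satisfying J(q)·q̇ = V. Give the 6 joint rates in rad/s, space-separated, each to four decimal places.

0.2570 -0.7630 -0.1800 0.2930 -0.5240 0.2460

o_n = [-0.3282, 1.0112, 0.5991]
J₁: ẑ×o_n = [-1.0112, -0.3282, 0.0000], ω = ẑ
J2: z=[-0.7880, 0.6157, 0.0000] o=[-0.2647, -0.3388, 0.0000] → [0.3689, 0.4721, -1.0247, -0.7880, 0.6157, 0.0000]
J3: z=[-0.7880, 0.6157, 0.0000] o=[-0.5241, 0.1738, 0.1909] → [0.2514, 0.3217, -0.7805, -0.7880, 0.6157, 0.0000]
J4: z=[-0.7880, 0.6157, 0.0000] o=[-0.7702, 0.7522, -0.4617] → [0.6531, 0.8359, -0.4762, -0.7880, 0.6157, 0.0000]
J5: z=[0.6148, 0.7869, -0.0523] o=[-0.7476, 0.7811, 0.2374] → [0.2967, -0.2444, -0.1886, 0.6148, 0.7869, -0.0523]
J6: z=[0.6148, 0.7869, -0.0523] o=[-0.3028, 0.4590, 0.6211] → [0.0116, 0.0148, 0.3595, 0.6148, 0.7869, -0.0523]
q̇ = J⁺·V = [0.2570, -0.7630, -0.1800, 0.2930, -0.5240, 0.2460]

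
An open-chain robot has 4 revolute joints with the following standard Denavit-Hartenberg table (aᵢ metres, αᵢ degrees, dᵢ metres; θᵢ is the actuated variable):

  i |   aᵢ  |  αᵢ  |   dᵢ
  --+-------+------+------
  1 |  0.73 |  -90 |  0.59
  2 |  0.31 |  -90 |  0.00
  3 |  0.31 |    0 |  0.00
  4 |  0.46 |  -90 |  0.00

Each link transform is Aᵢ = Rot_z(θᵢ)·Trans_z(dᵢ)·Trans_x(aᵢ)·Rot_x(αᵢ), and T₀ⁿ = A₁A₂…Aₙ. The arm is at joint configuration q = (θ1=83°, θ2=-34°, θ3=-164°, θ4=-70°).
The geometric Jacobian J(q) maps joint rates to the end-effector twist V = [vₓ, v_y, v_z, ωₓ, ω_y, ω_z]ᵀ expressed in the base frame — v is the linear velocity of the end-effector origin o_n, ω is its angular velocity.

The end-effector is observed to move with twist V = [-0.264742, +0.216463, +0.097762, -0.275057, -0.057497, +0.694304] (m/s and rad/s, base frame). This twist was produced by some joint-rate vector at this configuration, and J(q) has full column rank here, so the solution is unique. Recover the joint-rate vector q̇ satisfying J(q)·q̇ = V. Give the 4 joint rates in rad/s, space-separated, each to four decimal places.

0.5600 0.2660 0.1480 -0.3100

o_n = [0.3474, 0.4770, 0.4455]
J₁: ẑ×o_n = [-0.4770, 0.3474, 0.0000], ω = ẑ
J2: z=[-0.9925, 0.1219, 0.0000] o=[0.0890, 0.7246, 0.5900] → [-0.0176, -0.1434, 0.2142, -0.9925, 0.1219, 0.0000]
J3: z=[0.0681, 0.5550, -0.8290] o=[0.1203, 0.9796, 0.7633] → [-0.5931, -0.1666, -0.1603, 0.0681, 0.5550, -0.8290]
J4: z=[0.0681, 0.5550, -0.8290] o=[0.0054, 0.7449, 0.5967] → [-0.3060, -0.2733, -0.2081, 0.0681, 0.5550, -0.8290]
q̇ = J⁺·V = [0.5600, 0.2660, 0.1480, -0.3100]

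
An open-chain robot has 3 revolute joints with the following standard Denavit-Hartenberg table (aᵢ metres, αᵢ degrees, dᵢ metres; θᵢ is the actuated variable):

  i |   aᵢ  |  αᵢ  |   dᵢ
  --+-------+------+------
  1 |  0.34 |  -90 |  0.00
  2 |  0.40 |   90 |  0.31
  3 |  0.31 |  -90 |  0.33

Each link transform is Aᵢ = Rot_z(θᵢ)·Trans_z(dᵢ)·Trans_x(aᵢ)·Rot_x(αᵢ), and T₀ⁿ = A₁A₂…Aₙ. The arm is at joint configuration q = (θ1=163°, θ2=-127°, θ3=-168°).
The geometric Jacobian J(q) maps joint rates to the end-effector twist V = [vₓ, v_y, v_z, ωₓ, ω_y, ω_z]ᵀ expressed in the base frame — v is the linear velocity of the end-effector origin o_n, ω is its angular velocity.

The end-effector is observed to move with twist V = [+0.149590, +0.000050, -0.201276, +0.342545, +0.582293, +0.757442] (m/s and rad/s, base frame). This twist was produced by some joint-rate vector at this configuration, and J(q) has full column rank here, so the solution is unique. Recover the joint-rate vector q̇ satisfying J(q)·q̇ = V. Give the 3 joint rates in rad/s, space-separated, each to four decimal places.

o_n = [-0.0892, -0.2295, -0.1213]
J₁: ẑ×o_n = [0.2295, -0.0892, 0.0000], ω = ẑ
J2: z=[-0.2924, -0.9563, 0.0000] o=[-0.3251, 0.0994, 0.0000] → [0.1160, -0.0355, 0.3218, -0.2924, -0.9563, 0.0000]
J3: z=[0.7637, -0.2335, -0.6018] o=[-0.1856, -0.2674, 0.3195] → [0.1257, 0.2786, 0.0515, 0.7637, -0.2335, -0.6018]
q̇ = J⁺·V = [0.8760, -0.6570, 0.1970]

0.8760 -0.6570 0.1970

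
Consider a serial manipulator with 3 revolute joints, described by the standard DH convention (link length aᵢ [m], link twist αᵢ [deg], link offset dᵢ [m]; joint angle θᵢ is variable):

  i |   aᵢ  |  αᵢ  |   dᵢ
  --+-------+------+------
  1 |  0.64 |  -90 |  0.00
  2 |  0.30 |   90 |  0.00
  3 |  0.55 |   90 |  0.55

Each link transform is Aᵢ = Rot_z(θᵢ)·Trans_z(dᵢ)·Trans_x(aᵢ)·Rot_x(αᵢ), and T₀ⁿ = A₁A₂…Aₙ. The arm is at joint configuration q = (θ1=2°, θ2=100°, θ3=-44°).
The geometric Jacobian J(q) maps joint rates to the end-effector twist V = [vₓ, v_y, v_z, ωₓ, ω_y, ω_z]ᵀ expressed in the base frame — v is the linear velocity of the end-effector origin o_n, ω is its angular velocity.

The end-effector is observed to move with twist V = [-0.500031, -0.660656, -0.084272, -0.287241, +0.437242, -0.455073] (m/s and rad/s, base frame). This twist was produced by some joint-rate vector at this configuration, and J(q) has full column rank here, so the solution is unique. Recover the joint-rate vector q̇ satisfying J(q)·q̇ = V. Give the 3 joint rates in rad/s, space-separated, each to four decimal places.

-0.5030 0.4470 -0.2760

o_n = [1.0735, -0.3448, -0.7806]
J₁: ẑ×o_n = [0.3448, 1.0735, -0.0000], ω = ẑ
J2: z=[-0.0349, 0.9994, 0.0000] o=[0.6396, 0.0223, 0.0000] → [-0.7801, -0.0272, -0.4208, -0.0349, 0.9994, 0.0000]
J3: z=[0.9842, 0.0344, -0.1736] o=[0.5875, 0.0205, -0.2954] → [-0.0801, 0.3931, -0.3763, 0.9842, 0.0344, -0.1736]
q̇ = J⁺·V = [-0.5030, 0.4470, -0.2760]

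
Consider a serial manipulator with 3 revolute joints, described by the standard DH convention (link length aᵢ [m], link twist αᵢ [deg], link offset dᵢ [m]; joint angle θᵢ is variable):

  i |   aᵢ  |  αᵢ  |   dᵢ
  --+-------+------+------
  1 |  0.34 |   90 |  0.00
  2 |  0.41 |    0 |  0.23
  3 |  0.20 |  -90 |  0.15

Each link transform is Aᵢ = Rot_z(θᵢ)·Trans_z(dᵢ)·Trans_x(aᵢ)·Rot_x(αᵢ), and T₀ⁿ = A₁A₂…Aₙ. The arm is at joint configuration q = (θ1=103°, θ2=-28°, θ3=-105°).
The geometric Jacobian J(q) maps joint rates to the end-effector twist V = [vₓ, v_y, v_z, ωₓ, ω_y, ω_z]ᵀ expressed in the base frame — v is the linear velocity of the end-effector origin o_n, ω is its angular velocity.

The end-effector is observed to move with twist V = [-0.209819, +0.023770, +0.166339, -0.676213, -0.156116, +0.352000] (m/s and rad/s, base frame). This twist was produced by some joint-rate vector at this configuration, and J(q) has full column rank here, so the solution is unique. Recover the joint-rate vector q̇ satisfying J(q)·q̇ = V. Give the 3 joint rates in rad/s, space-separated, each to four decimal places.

0.3520 0.1980 -0.8920

o_n = [0.2430, 0.6366, -0.3388]
J₁: ẑ×o_n = [-0.6366, 0.2430, 0.0000], ω = ẑ
J2: z=[0.9744, 0.2250, 0.0000] o=[-0.0765, 0.3313, 0.0000] → [-0.0762, 0.3301, 0.2256, 0.9744, 0.2250, 0.0000]
J3: z=[0.9744, 0.2250, 0.0000] o=[0.0662, 0.7358, -0.1925] → [-0.0329, 0.1425, -0.1364, 0.9744, 0.2250, 0.0000]
q̇ = J⁺·V = [0.3520, 0.1980, -0.8920]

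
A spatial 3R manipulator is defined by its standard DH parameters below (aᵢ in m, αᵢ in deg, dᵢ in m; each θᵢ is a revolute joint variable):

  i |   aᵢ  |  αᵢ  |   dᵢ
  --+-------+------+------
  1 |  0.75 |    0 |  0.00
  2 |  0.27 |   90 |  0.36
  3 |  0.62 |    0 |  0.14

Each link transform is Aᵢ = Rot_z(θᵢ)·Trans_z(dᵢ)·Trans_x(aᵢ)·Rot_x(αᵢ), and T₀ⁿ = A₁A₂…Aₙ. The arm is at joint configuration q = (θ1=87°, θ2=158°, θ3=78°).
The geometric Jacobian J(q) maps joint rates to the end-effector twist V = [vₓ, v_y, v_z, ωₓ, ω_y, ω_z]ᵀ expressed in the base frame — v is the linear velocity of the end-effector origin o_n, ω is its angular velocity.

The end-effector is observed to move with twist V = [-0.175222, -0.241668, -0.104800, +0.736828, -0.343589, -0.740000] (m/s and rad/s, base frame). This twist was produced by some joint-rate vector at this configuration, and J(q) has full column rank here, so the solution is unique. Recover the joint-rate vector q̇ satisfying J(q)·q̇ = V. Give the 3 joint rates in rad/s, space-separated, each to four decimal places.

-0.3430 -0.3970 -0.8130

o_n = [-0.2562, 0.4466, 0.9665]
J₁: ẑ×o_n = [-0.4466, -0.2562, 0.0000], ω = ẑ
J2: z=[0.0000, 0.0000, 1.0000] o=[0.0393, 0.7490, 0.0000] → [0.3024, -0.2955, 0.0000, 0.0000, 0.0000, 1.0000]
J3: z=[-0.9063, 0.4226, 0.0000] o=[-0.0749, 0.5043, 0.3600] → [0.2563, 0.5496, 0.1289, -0.9063, 0.4226, 0.0000]
q̇ = J⁺·V = [-0.3430, -0.3970, -0.8130]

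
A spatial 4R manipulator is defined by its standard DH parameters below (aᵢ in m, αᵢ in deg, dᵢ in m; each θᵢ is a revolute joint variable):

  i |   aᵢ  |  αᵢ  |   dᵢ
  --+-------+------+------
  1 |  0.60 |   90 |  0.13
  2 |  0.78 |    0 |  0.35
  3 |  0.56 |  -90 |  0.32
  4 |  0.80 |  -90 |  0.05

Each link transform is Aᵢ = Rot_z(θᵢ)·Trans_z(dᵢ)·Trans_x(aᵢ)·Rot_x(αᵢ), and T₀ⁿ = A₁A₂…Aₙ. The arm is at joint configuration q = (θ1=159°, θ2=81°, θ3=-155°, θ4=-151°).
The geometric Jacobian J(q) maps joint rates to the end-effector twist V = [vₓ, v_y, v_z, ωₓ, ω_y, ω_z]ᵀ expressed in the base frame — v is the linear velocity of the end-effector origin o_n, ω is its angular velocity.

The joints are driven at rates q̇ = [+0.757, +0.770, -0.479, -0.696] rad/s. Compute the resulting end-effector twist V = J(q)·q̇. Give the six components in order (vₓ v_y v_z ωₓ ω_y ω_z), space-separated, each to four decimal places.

o_n = [-0.3039, 1.2498, 1.0485]
J₁: ẑ×o_n = [-1.2498, -0.3039, 0.0000], ω = ẑ
J2: z=[0.3584, 0.9336, 0.0000] o=[-0.5601, 0.2150, 0.1300] → [0.8575, -0.3291, 0.1316, 0.3584, 0.9336, 0.0000]
J3: z=[0.3584, 0.9336, 0.0000] o=[-0.5486, 0.5855, 0.9004] → [0.1382, -0.0531, 0.0096, 0.3584, 0.9336, 0.0000]
J4: z=[-0.8974, 0.3445, 0.2756] o=[-0.5781, 0.9396, 0.3621] → [0.1509, 0.6915, -0.3728, -0.8974, 0.3445, 0.2756]
V = J·q̇ = [-0.4571, -0.9394, 0.3562, 0.7289, 0.0319, 0.5652]

-0.4571 -0.9394 0.3562 0.7289 0.0319 0.5652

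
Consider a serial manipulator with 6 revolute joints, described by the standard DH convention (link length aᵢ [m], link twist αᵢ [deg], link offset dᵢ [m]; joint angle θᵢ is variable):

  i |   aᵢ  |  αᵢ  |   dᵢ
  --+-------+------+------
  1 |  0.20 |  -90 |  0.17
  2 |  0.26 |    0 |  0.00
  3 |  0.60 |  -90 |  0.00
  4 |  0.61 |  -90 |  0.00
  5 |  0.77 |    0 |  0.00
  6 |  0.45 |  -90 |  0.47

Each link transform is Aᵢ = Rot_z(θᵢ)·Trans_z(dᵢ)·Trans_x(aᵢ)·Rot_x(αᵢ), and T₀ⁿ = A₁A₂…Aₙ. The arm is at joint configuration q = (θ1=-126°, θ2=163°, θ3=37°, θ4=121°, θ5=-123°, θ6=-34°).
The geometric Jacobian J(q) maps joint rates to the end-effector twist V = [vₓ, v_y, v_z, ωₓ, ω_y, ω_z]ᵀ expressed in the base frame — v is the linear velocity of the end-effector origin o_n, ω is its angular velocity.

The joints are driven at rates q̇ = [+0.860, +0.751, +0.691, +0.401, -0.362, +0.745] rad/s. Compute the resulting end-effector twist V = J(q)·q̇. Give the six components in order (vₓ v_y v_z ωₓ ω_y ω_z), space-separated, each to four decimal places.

o_n = [0.3868, -0.2055, 0.9729]
J₁: ẑ×o_n = [0.2055, 0.3868, -0.0000], ω = ẑ
J2: z=[0.8090, -0.5878, 0.0000] o=[-0.1176, -0.1618, 0.1700] → [-0.4719, -0.6495, 0.2611, 0.8090, -0.5878, 0.0000]
J3: z=[0.8090, -0.5878, 0.0000] o=[0.0286, 0.0393, 0.0940] → [-0.5166, -0.7110, 0.0125, 0.8090, -0.5878, 0.0000]
J4: z=[-0.2010, -0.2767, 0.9397] o=[0.3600, 0.4955, 0.2992] → [0.4723, 0.1606, 0.1483, -0.2010, -0.2767, 0.9397]
J5: z=[-0.0568, -0.9544, -0.2932] o=[-0.2366, 0.5640, 0.1917] → [-0.9711, -0.1384, 0.6386, -0.0568, -0.9544, -0.2932]
J6: z=[-0.0568, -0.9544, -0.2932] o=[0.0437, 0.3382, 0.8724] → [-0.2552, -0.0949, 0.3583, -0.0568, -0.9544, -0.2932]
V = J·q̇ = [-0.1838, -0.6026, 0.2999, 1.0642, -1.3241, 1.1245]

-0.1838 -0.6026 0.2999 1.0642 -1.3241 1.1245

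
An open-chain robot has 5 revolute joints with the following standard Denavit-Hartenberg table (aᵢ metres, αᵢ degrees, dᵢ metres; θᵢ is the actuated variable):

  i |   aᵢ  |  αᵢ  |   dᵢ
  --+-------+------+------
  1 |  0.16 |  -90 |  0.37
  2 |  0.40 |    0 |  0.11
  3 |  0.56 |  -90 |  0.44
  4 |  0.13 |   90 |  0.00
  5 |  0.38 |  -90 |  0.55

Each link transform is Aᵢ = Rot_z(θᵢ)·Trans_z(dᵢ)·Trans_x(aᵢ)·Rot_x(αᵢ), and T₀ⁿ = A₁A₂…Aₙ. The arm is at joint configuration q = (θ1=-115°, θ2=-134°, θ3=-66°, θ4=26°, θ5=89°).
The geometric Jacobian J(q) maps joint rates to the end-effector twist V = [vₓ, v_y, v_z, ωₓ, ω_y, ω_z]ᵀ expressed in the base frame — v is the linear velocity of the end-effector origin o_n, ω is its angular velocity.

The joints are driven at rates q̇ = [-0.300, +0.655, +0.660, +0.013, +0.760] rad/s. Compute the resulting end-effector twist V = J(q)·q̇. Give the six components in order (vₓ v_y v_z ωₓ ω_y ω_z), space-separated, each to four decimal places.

o_n = [1.3638, 0.5954, 0.6988]
J₁: ẑ×o_n = [-0.5954, 1.3638, 0.0000], ω = ẑ
J2: z=[0.9063, -0.4226, 0.0000] o=[-0.0676, -0.1450, 0.3700] → [-0.1389, -0.2980, 1.2760, 0.9063, -0.4226, 0.0000]
J3: z=[0.9063, -0.4226, 0.0000] o=[0.1495, 0.0603, 0.6577] → [-0.0173, -0.0372, 0.9981, 0.9063, -0.4226, 0.0000]
J4: z=[0.1445, 0.3100, 0.9397] o=[0.7707, 0.3513, 0.4662] → [-0.1573, 0.5238, -0.1486, 0.1445, 0.3100, 0.9397]
J5: z=[0.9887, -0.0065, -0.1499] o=[0.7654, 0.4749, 0.4262] → [0.0163, -0.3592, 0.1230, 0.9887, -0.0065, -0.1499]
V = J·q̇ = [0.0865, -0.8950, 1.5861, 1.9451, -0.5567, -0.4017]

0.0865 -0.8950 1.5861 1.9451 -0.5567 -0.4017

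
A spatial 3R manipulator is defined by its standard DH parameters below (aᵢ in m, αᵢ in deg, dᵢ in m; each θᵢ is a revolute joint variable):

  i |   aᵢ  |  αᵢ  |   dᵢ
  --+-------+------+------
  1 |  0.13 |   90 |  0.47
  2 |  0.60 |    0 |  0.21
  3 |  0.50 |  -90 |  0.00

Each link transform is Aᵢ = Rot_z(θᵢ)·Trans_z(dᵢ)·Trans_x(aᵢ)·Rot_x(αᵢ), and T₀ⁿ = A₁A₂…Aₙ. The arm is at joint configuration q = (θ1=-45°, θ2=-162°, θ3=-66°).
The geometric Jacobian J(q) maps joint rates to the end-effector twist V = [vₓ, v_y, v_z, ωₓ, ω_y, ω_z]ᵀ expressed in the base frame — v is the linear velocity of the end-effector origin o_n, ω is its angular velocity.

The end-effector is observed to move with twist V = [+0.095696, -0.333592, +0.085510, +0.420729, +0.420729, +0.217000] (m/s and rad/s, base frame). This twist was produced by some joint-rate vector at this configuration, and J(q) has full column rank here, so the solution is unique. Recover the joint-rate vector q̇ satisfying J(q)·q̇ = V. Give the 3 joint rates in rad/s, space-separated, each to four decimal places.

o_n = [-0.6966, 0.3997, 0.6562]
J₁: ẑ×o_n = [-0.3997, -0.6966, 0.0000], ω = ẑ
J2: z=[-0.7071, -0.7071, 0.0000] o=[0.0919, -0.0919, 0.4700] → [-0.1316, 0.1316, -0.9052, -0.7071, -0.7071, 0.0000]
J3: z=[-0.7071, -0.7071, 0.0000] o=[-0.4601, 0.1631, 0.2846] → [-0.2627, 0.2627, -0.3346, -0.7071, -0.7071, 0.0000]
q̇ = J⁺·V = [0.2170, 0.1990, -0.7940]

0.2170 0.1990 -0.7940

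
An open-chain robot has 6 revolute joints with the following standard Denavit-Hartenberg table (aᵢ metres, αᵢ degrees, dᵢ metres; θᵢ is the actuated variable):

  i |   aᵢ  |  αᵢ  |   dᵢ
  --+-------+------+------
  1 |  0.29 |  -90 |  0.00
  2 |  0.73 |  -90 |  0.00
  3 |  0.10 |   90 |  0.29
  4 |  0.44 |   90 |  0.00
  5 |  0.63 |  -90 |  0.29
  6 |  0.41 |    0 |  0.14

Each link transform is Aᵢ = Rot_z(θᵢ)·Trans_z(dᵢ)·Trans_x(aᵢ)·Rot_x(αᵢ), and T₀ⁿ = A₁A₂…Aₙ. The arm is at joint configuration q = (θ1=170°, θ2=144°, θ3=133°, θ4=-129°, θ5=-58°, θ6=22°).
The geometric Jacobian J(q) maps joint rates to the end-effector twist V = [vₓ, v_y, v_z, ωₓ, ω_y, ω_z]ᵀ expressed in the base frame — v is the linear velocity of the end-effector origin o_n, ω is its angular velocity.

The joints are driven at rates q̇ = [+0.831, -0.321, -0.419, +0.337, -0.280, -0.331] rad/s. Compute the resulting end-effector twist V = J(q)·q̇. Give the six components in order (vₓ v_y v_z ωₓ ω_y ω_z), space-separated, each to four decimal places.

o_n = [-0.2380, -1.0157, -0.7549]
J₁: ẑ×o_n = [1.0157, -0.2380, 0.0000], ω = ẑ
J2: z=[-0.1736, -0.9848, 0.0000] o=[-0.2856, 0.0504, 0.0000] → [0.7434, -0.1311, 0.2320, -0.1736, -0.9848, 0.0000]
J3: z=[0.5789, -0.1021, 0.8090] o=[0.2960, -0.0522, -0.4291] → [0.8127, -0.2434, -0.6122, 0.5789, -0.1021, 0.8090]
J4: z=[0.7011, 0.5689, -0.4299] o=[0.4222, -0.0002, -0.1544] → [-0.7782, 0.7049, -0.3364, 0.7011, 0.5689, -0.4299]
J5: z=[0.6879, -0.6984, 0.1976] o=[0.3396, -0.1913, -0.5420] → [0.3116, 0.0323, -0.9705, 0.6879, -0.6984, 0.1976]
J6: z=[0.2122, -0.0668, -0.9749] o=[0.1018, -0.8427, -0.5492] → [-0.1549, 0.3749, -0.0594, 0.2122, -0.0668, -0.9749]
V = J·q̇ = [-0.0334, 0.0507, 0.3601, -0.2134, 0.7683, 0.6145]

-0.0334 0.0507 0.3601 -0.2134 0.7683 0.6145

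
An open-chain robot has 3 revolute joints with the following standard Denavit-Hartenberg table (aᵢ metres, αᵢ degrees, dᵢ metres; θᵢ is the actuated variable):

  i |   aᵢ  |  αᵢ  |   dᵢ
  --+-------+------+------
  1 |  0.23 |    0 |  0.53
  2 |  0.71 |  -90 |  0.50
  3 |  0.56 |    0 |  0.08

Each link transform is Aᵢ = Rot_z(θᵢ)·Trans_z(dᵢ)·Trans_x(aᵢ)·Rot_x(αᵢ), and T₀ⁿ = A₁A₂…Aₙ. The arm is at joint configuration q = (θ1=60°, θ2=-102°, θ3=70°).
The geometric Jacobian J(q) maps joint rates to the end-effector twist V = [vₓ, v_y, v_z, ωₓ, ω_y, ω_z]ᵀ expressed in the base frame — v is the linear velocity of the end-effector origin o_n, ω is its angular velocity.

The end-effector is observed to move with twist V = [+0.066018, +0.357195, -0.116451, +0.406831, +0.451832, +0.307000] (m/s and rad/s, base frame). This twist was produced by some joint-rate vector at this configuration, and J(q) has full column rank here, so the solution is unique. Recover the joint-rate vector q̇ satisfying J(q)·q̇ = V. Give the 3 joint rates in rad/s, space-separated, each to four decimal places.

-0.6870 0.9940 0.6080

o_n = [0.8385, -0.3446, 0.5038]
J₁: ẑ×o_n = [0.3446, 0.8385, -0.0000], ω = ẑ
J2: z=[0.0000, 0.0000, 1.0000] o=[0.1150, 0.1992, 0.5300] → [0.5438, 0.7235, -0.0000, 0.0000, 0.0000, 1.0000]
J3: z=[0.6691, 0.7431, 0.0000] o=[0.6426, -0.2759, 1.0300] → [-0.3911, 0.3521, -0.1915, 0.6691, 0.7431, 0.0000]
q̇ = J⁺·V = [-0.6870, 0.9940, 0.6080]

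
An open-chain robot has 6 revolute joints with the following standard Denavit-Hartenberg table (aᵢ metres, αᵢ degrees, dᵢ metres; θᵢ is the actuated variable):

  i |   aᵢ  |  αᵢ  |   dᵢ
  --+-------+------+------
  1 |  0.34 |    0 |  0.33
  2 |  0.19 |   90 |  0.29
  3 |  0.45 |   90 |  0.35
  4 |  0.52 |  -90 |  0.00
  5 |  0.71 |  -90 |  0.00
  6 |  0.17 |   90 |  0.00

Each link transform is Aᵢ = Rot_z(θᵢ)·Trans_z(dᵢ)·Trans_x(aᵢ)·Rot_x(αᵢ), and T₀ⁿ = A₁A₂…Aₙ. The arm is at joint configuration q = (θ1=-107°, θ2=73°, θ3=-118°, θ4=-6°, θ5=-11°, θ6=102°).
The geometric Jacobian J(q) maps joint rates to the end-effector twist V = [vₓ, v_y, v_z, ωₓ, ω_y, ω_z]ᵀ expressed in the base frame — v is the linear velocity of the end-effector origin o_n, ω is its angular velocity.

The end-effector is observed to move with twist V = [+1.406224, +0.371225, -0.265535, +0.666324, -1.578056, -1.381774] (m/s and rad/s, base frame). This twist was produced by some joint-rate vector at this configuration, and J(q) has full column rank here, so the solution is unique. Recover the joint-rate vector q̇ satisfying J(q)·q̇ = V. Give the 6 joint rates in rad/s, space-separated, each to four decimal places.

o_n = [-0.6963, 0.0038, -0.7397]
J₁: ẑ×o_n = [-0.0038, -0.6963, 0.0000], ω = ẑ
J2: z=[0.0000, 0.0000, 1.0000] o=[-0.0994, -0.3251, 0.3300] → [-0.3289, -0.5969, 0.0000, 0.0000, 0.0000, 1.0000]
J3: z=[-0.5592, -0.8290, 0.0000] o=[0.0581, -0.4314, 0.6200] → [1.1272, -0.7603, -0.8688, -0.5592, -0.8290, 0.0000]
J4: z=[-0.7320, 0.4937, 0.4695] o=[-0.3128, -0.6034, 0.2227] → [-0.7602, -0.8845, -0.2551, -0.7320, 0.4937, 0.4695]
J5: z=[-0.5968, -0.7971, -0.0923] o=[-0.4836, -0.4226, -0.2339] → [0.4425, -0.2822, -0.4240, -0.5968, -0.7971, -0.0923]
J6: z=[0.6558, -0.4183, -0.6284] o=[-0.8118, -0.1133, -0.7823] → [0.0558, -0.1006, 0.1252, 0.6558, -0.4183, -0.6284]
q̇ = J⁺·V = [-0.2420, -0.1040, 0.4160, -0.8000, 0.5420, 0.9710]

-0.2420 -0.1040 0.4160 -0.8000 0.5420 0.9710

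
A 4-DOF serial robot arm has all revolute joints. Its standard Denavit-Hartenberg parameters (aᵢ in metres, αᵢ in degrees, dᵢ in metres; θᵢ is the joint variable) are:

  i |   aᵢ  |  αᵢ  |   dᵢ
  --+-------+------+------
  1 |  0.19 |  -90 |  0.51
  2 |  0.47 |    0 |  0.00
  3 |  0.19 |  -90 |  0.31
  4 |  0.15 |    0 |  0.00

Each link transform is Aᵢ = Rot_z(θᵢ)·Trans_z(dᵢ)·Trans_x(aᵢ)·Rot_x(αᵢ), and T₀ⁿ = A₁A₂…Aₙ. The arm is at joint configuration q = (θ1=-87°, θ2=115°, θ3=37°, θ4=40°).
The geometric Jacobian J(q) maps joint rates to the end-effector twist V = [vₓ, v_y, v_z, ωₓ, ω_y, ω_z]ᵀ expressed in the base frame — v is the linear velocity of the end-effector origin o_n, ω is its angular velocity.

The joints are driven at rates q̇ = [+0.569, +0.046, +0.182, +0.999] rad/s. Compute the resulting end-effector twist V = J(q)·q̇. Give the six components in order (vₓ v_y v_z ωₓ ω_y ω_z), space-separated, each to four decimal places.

-0.2772 0.0743 0.1157 0.2031 0.4803 1.4511

o_n = [0.1987, 0.2886, -0.0591]
J₁: ẑ×o_n = [-0.2886, 0.1987, 0.0000], ω = ẑ
J2: z=[0.9986, 0.0523, 0.0000] o=[0.0099, -0.1897, 0.5100] → [-0.0298, 0.5683, 0.4678, 0.9986, 0.0523, 0.0000]
J3: z=[0.9986, 0.0523, 0.0000] o=[-0.0005, 0.0086, 0.0840] → [-0.0075, 0.1429, 0.2692, 0.9986, 0.0523, 0.0000]
J4: z=[-0.0246, 0.4688, 0.8829] o=[0.3003, 0.1924, -0.0052] → [-0.1103, -0.0910, 0.0453, -0.0246, 0.4688, 0.8829]
V = J·q̇ = [-0.2772, 0.0743, 0.1157, 0.2031, 0.4803, 1.4511]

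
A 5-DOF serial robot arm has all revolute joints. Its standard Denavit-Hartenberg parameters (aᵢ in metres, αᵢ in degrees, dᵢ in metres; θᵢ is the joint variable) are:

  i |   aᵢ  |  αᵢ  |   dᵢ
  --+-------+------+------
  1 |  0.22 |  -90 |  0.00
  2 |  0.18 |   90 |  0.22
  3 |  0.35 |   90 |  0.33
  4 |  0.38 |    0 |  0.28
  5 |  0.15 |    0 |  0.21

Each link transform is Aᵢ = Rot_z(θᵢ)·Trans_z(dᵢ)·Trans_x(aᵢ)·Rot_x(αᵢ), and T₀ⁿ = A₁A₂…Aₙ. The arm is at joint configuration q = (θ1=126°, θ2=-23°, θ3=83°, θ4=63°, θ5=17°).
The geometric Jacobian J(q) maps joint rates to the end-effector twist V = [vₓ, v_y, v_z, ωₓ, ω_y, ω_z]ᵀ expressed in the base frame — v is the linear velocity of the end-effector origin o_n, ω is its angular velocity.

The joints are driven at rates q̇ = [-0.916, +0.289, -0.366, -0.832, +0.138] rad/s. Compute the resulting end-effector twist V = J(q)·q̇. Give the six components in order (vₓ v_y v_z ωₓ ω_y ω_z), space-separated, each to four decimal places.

o_n = [-0.9087, 0.0517, 1.0379]
J₁: ẑ×o_n = [-0.0517, -0.9087, 0.0000], ω = ẑ
J2: z=[-0.8090, -0.5878, 0.0000] o=[-0.1293, 0.1780, 0.0000] → [-0.6101, 0.8397, -0.3560, -0.8090, -0.5878, 0.0000]
J3: z=[0.2297, -0.3161, 0.9205] o=[-0.4047, 0.1827, 0.0703] → [-0.1853, -0.6862, -0.1894, 0.2297, -0.3161, 0.9205]
J4: z=[-0.4384, 0.8108, 0.3878] o=[-0.6330, -0.0940, 0.3908] → [0.4682, 0.1768, 0.1596, -0.4384, 0.8108, 0.3878]
J5: z=[-0.4384, 0.8108, 0.3878] o=[-0.8279, -0.0590, 0.8192] → [0.1343, 0.0645, 0.0169, -0.4384, 0.8108, 0.3878]
V = J·q̇ = [-0.4321, 1.1880, -0.1640, -0.0136, -0.6169, -1.5221]

-0.4321 1.1880 -0.1640 -0.0136 -0.6169 -1.5221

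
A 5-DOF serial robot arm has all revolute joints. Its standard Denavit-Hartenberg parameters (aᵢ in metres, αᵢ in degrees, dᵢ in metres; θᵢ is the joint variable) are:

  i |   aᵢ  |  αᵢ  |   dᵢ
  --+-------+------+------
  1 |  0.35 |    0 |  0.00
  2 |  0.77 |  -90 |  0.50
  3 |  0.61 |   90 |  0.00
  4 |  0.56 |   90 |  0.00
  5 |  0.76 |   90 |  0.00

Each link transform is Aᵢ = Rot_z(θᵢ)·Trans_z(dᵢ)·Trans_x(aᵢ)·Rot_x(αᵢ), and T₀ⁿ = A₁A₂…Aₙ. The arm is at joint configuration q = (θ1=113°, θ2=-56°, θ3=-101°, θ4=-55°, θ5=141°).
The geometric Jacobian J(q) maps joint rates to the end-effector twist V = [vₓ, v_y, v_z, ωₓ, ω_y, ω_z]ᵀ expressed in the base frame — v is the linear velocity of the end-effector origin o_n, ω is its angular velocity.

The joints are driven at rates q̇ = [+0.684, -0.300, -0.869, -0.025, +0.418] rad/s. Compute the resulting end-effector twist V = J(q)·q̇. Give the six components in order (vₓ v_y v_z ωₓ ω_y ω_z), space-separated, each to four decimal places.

o_n = [-0.0557, 0.4931, 0.9903]
J₁: ẑ×o_n = [-0.4931, -0.0557, 0.0000], ω = ẑ
J2: z=[0.0000, 0.0000, 1.0000] o=[-0.1368, 0.3222, 0.0000] → [-0.1709, 0.0811, 0.0000, 0.0000, 0.0000, 1.0000]
J3: z=[-0.8387, 0.5446, 0.0000] o=[0.2826, 0.9680, 0.5000] → [0.2670, 0.4112, 0.5825, -0.8387, 0.5446, 0.0000]
J4: z=[-0.5346, -0.8233, -0.1908] o=[0.2192, 0.8703, 1.0988] → [0.0173, -0.0056, -0.0246, -0.5346, -0.8233, -0.1908]
J5: z=[0.5662, -0.1813, -0.8041] o=[0.5706, 0.5691, 1.4141] → [0.0157, 0.7435, -0.1566, 0.5662, -0.1813, -0.8041]
V = J·q̇ = [-0.5119, -0.1088, -0.5711, 0.9788, -0.5285, 0.0527]

-0.5119 -0.1088 -0.5711 0.9788 -0.5285 0.0527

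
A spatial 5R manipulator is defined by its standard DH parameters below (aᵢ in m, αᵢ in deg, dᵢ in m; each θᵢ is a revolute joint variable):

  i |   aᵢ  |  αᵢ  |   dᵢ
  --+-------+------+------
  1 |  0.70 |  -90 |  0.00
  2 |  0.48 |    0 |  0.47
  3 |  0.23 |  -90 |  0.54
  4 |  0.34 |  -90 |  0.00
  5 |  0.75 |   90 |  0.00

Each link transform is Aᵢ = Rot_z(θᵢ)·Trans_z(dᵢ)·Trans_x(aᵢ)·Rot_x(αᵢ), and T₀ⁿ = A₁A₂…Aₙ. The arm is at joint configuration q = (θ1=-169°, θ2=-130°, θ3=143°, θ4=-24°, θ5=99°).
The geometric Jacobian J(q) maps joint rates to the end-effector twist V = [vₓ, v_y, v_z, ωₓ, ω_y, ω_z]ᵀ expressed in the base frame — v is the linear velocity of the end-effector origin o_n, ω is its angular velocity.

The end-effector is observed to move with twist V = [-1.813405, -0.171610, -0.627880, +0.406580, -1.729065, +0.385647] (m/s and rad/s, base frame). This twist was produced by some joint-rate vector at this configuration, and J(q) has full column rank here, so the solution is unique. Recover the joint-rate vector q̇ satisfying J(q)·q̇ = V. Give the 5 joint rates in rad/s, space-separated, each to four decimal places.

o_n = [-0.7524, -1.2674, 0.9920]
J₁: ẑ×o_n = [1.2674, -0.7524, 0.0000], ω = ẑ
J2: z=[0.1908, -0.9816, 0.0000] o=[-0.6871, -0.1336, 0.0000] → [-0.9738, -0.1893, -0.2804, 0.1908, -0.9816, 0.0000]
J3: z=[0.1908, -0.9816, 0.0000] o=[-0.2946, -0.5361, 0.3677] → [-0.6128, -0.1191, -0.5890, 0.1908, -0.9816, 0.0000]
J4: z=[0.2208, 0.0429, -0.9744] o=[-0.4115, -1.1089, 0.3160] → [-0.1254, 0.1828, -0.0204, 0.2208, 0.0429, -0.9744]
J5: z=[-0.5633, 0.8211, -0.0915] o=[-0.6822, -1.3024, 0.2461] → [0.6157, 0.4266, 0.0379, -0.5633, 0.8211, -0.0915]
q̇ = J⁺·V = [-0.5930, 0.1450, 0.9840, -0.9380, -0.7070]

-0.5930 0.1450 0.9840 -0.9380 -0.7070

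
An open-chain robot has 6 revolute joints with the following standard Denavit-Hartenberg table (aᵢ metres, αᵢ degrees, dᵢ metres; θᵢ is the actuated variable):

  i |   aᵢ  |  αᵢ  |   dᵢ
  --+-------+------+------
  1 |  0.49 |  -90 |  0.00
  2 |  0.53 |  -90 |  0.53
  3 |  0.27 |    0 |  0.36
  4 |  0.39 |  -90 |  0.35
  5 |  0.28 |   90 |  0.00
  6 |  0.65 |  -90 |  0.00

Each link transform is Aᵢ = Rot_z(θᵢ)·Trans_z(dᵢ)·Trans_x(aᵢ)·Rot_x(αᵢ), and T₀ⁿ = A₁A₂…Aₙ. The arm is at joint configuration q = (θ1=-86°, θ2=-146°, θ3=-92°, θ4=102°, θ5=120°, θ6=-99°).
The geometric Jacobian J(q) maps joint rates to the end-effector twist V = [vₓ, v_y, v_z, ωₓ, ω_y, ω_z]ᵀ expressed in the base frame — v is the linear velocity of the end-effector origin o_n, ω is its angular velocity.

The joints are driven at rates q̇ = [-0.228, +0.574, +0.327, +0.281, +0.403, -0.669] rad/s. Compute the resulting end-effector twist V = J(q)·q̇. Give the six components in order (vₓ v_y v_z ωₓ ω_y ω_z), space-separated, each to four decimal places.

-0.3010 -0.6474 0.9255 0.3509 -1.0361 0.1952

o_n = [1.3786, 0.0653, 0.9797]
J₁: ẑ×o_n = [-0.0653, 1.3786, 0.0000], ω = ẑ
J2: z=[0.9976, 0.0698, 0.0000] o=[0.0342, -0.4888, 0.0000] → [0.0683, -0.9773, 0.4589, 0.9976, 0.0698, 0.0000]
J3: z=[0.0390, -0.5578, 0.8290] o=[0.5322, -0.0135, 0.2964] → [-0.4465, 0.6750, 0.4752, 0.0390, -0.5578, 0.8290]
J4: z=[0.0390, -0.5578, 0.8290] o=[0.8160, -0.2033, 0.5896] → [-0.4403, 0.4512, 0.3243, 0.0390, -0.5578, 0.8290]
J5: z=[-0.9724, -0.2123, -0.0971] o=[0.7399, -0.0856, 1.0945] → [0.0390, -0.1736, -0.0111, -0.9724, -0.2123, -0.0971]
J6: z=[-0.2188, 0.9738, 0.0624] o=[0.7627, -0.0627, 0.8164] → [0.1511, 0.0742, -0.6278, -0.2188, 0.9738, 0.0624]
V = J·q̇ = [-0.3010, -0.6474, 0.9255, 0.3509, -1.0361, 0.1952]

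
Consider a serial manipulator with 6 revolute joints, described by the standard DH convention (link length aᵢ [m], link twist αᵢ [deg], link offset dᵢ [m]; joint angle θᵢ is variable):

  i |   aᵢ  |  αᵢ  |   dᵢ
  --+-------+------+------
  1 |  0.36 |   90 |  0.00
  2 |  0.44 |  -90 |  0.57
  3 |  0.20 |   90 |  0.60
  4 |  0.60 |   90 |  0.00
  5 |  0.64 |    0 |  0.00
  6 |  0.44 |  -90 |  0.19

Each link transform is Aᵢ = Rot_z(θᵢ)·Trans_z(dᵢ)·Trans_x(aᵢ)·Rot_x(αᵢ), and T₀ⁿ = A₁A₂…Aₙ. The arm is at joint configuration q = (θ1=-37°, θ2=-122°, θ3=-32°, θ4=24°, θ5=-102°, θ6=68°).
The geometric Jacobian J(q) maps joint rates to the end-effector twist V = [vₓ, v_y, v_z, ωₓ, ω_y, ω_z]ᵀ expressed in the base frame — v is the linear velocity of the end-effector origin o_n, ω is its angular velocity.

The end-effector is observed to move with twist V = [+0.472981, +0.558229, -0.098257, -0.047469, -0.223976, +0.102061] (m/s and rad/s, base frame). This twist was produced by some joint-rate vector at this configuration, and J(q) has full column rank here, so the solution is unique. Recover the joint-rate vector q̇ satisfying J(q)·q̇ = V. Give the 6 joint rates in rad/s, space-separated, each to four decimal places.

o_n = [-0.1773, -0.3423, -1.9161]
J₁: ẑ×o_n = [0.3423, -0.1773, 0.0000], ω = ẑ
J2: z=[-0.6018, -0.7986, 0.0000] o=[0.2875, -0.2167, 0.0000] → [1.5303, -1.1532, -0.2956, -0.6018, -0.7986, 0.0000]
J3: z=[0.6773, -0.5104, -0.5299] o=[-0.2417, -0.5316, -0.3731] → [0.8878, 1.0109, 0.1611, 0.6773, -0.5104, -0.5299]
J4: z=[-0.2861, -0.8463, 0.4494] o=[0.0291, -0.8683, -0.8349] → [0.6786, -0.4021, -0.3251, -0.2861, -0.8463, 0.4494]
J5: z=[-0.8944, 0.4041, 0.1916] o=[-0.1772, -1.0766, -1.3585] → [-0.3661, -0.4988, -0.6568, -0.8944, 0.4041, 0.1916]
J6: z=[-0.8944, 0.4041, 0.1916] o=[0.0477, -0.5006, -1.5237] → [-0.1889, -0.3941, -0.0508, -0.8944, 0.4041, 0.1916]
q̇ = J⁺·V = [0.2260, -0.2200, 0.7590, 0.3340, 0.2360, 0.4330]

0.2260 -0.2200 0.7590 0.3340 0.2360 0.4330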